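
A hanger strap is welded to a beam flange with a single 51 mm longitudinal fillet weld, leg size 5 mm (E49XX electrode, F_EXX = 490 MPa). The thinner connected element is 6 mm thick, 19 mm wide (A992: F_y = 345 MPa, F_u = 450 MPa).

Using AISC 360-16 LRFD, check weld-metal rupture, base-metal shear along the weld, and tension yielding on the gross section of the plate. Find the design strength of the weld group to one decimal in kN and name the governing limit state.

Weld metal: throat = 0.707×5 = 3.535 mm, L = 51 mm. φR_n = 0.75 × 0.6 × 490 × 3.535 × 51 = 39.8 kN.
Base metal shear (6 mm plate): yield φR_n = 1.0×0.6×345×6×51 = 63.3 kN; rupture φR_n = 0.75×0.6×450×6×51 = 62.0 kN; take 62.0 kN (rupture).
Tension yield (gross): A_g = 19×6 = 114 mm². φR_n = 0.90 × 345 × 114 = 35.4 kN.
Governing: min(39.8, 62.0, 35.4) = 35.4 kN → gross-section yield.

35.4 kN (gross-section yield governs)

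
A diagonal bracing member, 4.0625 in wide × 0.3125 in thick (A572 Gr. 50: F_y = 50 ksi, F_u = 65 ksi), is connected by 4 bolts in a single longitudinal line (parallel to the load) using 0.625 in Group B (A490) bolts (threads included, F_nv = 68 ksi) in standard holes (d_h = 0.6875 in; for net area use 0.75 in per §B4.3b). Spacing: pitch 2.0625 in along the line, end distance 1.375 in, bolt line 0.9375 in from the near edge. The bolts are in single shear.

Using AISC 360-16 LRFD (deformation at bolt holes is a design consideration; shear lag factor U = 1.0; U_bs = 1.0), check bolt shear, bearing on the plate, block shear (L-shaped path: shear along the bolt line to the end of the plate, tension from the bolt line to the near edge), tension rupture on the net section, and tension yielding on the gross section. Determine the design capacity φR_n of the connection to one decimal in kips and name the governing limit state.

Bolt shear: A_b = π(0.625)²/4 = 0.3068 in². φR_n = 0.75 × 68 × 0.3068 × 4 × 1 = 62.6 kips.
Bearing (0.3125 in plate, F_u = 65 ksi): end bolts L_c = 1.375 − 0.6875/2 = 1.03125, R_n = min(1.2×1.03125×0.3125×65, 2.4×0.625×0.3125×65) = 25.137 kips/bolt; interior L_c = 2.0625 − 0.6875 = 1.375, R_n = 30.469 kips/bolt. φR_n = 0.75 × (1×25.137 + 3×30.469) = 87.4 kips.
Block shear: shear path 1×[1.375+3×2.0625] = 1×7.5625 in, A_gv = 2.3633, A_nv = 1×(7.5625 − 3.5×0.75)×0.3125 = 1.543 in²; tension to near edge: (0.9375 − 0.5×0.75)×0.3125 = 0.17578 in². R_n = min(0.6×65×1.543, 0.6×50×2.3633) + 1.0×65×0.17578 = min(60.177, 70.899) + 11.426 = 71.603 kips. φR_n = 0.75 × 71.603 = 53.7 kips.
Tension rupture (net): A_n = (4.0625 − 1×0.75)×0.3125 = 1.0352 in² (U = 1.0, A_e = A_n). φR_n = 0.75 × 65 × 1.0352 = 50.5 kips.
Tension yield (gross): A_g = 4.0625×0.3125 = 1.2695 in². φR_n = 0.90 × 50 × 1.2695 = 57.1 kips.
Governing: min(62.6, 87.4, 53.7, 50.5, 57.1) = 50.5 kips → net-section rupture.

50.5 kips (net-section rupture governs)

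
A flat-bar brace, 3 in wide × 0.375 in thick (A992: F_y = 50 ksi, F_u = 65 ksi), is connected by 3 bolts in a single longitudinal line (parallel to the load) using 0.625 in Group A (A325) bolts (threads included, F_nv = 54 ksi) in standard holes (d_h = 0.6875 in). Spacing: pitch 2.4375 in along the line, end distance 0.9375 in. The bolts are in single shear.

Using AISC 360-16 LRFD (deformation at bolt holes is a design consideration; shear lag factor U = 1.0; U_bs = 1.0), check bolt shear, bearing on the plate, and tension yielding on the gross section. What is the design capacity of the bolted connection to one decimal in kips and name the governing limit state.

Bolt shear: A_b = π(0.625)²/4 = 0.3068 in². φR_n = 0.75 × 54 × 0.3068 × 3 × 1 = 37.3 kips.
Bearing (0.375 in plate, F_u = 65 ksi): end bolts L_c = 0.9375 − 0.6875/2 = 0.59375, R_n = min(1.2×0.59375×0.375×65, 2.4×0.625×0.375×65) = 17.367 kips/bolt; interior L_c = 2.4375 − 0.6875 = 1.75, R_n = 36.563 kips/bolt. φR_n = 0.75 × (1×17.367 + 2×36.563) = 67.9 kips.
Tension yield (gross): A_g = 3×0.375 = 1.125 in². φR_n = 0.90 × 50 × 1.125 = 50.6 kips.
Governing: min(37.3, 67.9, 50.6) = 37.3 kips → bolt shear.

37.3 kips (bolt shear governs)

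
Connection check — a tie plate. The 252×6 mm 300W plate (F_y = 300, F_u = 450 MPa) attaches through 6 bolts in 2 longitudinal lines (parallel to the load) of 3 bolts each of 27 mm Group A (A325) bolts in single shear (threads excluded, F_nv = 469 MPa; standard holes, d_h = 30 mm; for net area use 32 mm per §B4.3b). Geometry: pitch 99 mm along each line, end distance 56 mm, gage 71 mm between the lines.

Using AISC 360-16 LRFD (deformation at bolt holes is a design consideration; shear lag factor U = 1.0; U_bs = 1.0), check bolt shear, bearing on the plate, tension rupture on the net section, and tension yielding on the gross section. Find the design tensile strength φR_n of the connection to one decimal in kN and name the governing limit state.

Bolt shear: A_b = π(27)²/4 = 572.56 mm². φR_n = 0.75 × 469 × 572.56 × 6 × 1 = 1208.4 kN.
Bearing (6 mm plate, F_u = 450 MPa): end bolts L_c = 56 − 30/2 = 41, R_n = min(1.2×41×6×450, 2.4×27×6×450) = 132.84 kN/bolt; interior L_c = 99 − 30 = 69, R_n = 174.96 kN/bolt. φR_n = 0.75 × (2×132.84 + 4×174.96) = 724.1 kN.
Tension rupture (net): A_n = (252 − 2×32)×6 = 1128 mm² (U = 1.0, A_e = A_n). φR_n = 0.75 × 450 × 1128 = 380.7 kN.
Tension yield (gross): A_g = 252×6 = 1512 mm². φR_n = 0.90 × 300 × 1512 = 408.2 kN.
Governing: min(1208.4, 724.1, 380.7, 408.2) = 380.7 kN → net-section rupture.

380.7 kN (net-section rupture governs)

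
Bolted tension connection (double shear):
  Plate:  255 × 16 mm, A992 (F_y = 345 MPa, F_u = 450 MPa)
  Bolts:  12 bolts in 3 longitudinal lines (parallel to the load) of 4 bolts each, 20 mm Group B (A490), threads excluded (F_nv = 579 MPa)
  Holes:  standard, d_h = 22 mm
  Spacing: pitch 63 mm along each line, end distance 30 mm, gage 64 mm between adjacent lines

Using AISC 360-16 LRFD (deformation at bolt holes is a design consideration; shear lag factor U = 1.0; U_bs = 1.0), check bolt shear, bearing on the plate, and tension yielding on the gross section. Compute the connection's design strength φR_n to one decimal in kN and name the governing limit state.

Bolt shear: A_b = π(20)²/4 = 314.16 mm². φR_n = 0.75 × 579 × 314.16 × 12 × 2 = 3274.2 kN.
Bearing (16 mm plate, F_u = 450 MPa): end bolts L_c = 30 − 22/2 = 19, R_n = min(1.2×19×16×450, 2.4×20×16×450) = 164.16 kN/bolt; interior L_c = 63 − 22 = 41, R_n = 345.6 kN/bolt. φR_n = 0.75 × (3×164.16 + 9×345.6) = 2702.2 kN.
Tension yield (gross): A_g = 255×16 = 4080 mm². φR_n = 0.90 × 345 × 4080 = 1266.8 kN.
Governing: min(3274.2, 2702.2, 1266.8) = 1266.8 kN → gross-section yield.

1266.8 kN (gross-section yield governs)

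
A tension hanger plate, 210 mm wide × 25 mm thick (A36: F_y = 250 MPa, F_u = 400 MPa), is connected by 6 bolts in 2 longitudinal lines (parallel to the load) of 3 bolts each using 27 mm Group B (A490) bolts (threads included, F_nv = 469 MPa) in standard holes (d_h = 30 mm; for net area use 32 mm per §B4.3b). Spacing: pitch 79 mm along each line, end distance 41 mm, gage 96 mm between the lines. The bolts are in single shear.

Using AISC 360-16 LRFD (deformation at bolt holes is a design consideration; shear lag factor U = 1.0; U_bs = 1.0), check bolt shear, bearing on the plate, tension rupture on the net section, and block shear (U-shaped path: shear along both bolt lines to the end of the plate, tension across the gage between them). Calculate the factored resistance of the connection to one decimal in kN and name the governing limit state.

Bolt shear: A_b = π(27)²/4 = 572.56 mm². φR_n = 0.75 × 469 × 572.56 × 6 × 1 = 1208.4 kN.
Bearing (25 mm plate, F_u = 400 MPa): end bolts L_c = 41 − 30/2 = 26, R_n = min(1.2×26×25×400, 2.4×27×25×400) = 312 kN/bolt; interior L_c = 79 − 30 = 49, R_n = 588 kN/bolt. φR_n = 0.75 × (2×312 + 4×588) = 2232.0 kN.
Tension rupture (net): A_n = (210 − 2×32)×25 = 3650 mm² (U = 1.0, A_e = A_n). φR_n = 0.75 × 400 × 3650 = 1095.0 kN.
Block shear: shear path 2×[41+2×79] = 2×199 mm, A_gv = 9950, A_nv = 2×(199 − 2.5×32)×25 = 5950 mm²; tension across gage: (96 − 1×32)×25 = 1600 mm². R_n = min(0.6×400×5950, 0.6×250×9950) + 1.0×400×1600 = min(1428, 1492.5) + 640 = 2068 kN. φR_n = 0.75 × 2068 = 1551.0 kN.
Governing: min(1208.4, 2232.0, 1095.0, 1551.0) = 1095.0 kN → net-section rupture.

1095.0 kN (net-section rupture governs)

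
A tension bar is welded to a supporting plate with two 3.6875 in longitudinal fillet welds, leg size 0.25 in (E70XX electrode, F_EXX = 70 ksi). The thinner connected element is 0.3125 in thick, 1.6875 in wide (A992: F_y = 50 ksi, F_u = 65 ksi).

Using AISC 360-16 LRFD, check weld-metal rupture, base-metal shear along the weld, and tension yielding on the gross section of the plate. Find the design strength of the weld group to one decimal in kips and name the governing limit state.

Weld metal: throat = 0.707×0.25 = 0.17675 in, L = 2×3.6875 = 7.375 in. φR_n = 0.75 × 0.6 × 70 × 0.17675 × 7.375 = 41.1 kips.
Base metal shear (0.3125 in plate): yield φR_n = 1.0×0.6×50×0.3125×7.375 = 69.1 kips; rupture φR_n = 0.75×0.6×65×0.3125×7.375 = 67.4 kips; take 67.4 kips (rupture).
Tension yield (gross): A_g = 1.6875×0.3125 = 0.52734 in². φR_n = 0.90 × 50 × 0.52734 = 23.7 kips.
Governing: min(41.1, 67.4, 23.7) = 23.7 kips → gross-section yield.

23.7 kips (gross-section yield governs)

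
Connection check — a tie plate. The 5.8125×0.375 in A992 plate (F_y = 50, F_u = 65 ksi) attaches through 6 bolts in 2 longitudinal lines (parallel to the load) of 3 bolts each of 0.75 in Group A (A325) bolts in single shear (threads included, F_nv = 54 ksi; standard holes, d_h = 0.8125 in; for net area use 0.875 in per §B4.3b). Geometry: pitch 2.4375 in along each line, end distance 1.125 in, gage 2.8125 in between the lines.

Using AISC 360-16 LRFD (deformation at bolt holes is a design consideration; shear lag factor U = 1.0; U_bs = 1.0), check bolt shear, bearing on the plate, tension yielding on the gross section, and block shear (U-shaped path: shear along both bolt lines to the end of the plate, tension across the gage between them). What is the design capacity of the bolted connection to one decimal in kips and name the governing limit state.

Bolt shear: A_b = π(0.75)²/4 = 0.44179 in². φR_n = 0.75 × 54 × 0.44179 × 6 × 1 = 107.4 kips.
Bearing (0.375 in plate, F_u = 65 ksi): end bolts L_c = 1.125 − 0.8125/2 = 0.71875, R_n = min(1.2×0.71875×0.375×65, 2.4×0.75×0.375×65) = 21.023 kips/bolt; interior L_c = 2.4375 − 0.8125 = 1.625, R_n = 43.875 kips/bolt. φR_n = 0.75 × (2×21.023 + 4×43.875) = 163.2 kips.
Tension yield (gross): A_g = 5.8125×0.375 = 2.1797 in². φR_n = 0.90 × 50 × 2.1797 = 98.1 kips.
Block shear: shear path 2×[1.125+2×2.4375] = 2×6 in, A_gv = 4.5, A_nv = 2×(6 − 2.5×0.875)×0.375 = 2.8594 in²; tension across gage: (2.8125 − 1×0.875)×0.375 = 0.72656 in². R_n = min(0.6×65×2.8594, 0.6×50×4.5) + 1.0×65×0.72656 = min(111.52, 135) + 47.226 = 158.75 kips. φR_n = 0.75 × 158.75 = 119.1 kips.
Governing: min(107.4, 163.2, 98.1, 119.1) = 98.1 kips → gross-section yield.

98.1 kips (gross-section yield governs)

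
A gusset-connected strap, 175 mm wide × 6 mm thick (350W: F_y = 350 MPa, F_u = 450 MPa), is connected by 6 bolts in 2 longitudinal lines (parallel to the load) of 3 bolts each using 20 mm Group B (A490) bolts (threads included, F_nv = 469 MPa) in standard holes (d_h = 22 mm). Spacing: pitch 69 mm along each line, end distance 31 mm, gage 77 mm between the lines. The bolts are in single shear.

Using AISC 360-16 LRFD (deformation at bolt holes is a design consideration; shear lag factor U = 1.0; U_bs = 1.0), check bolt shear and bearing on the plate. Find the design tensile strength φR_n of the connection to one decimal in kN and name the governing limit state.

Bolt shear: A_b = π(20)²/4 = 314.16 mm². φR_n = 0.75 × 469 × 314.16 × 6 × 1 = 663.0 kN.
Bearing (6 mm plate, F_u = 450 MPa): end bolts L_c = 31 − 22/2 = 20, R_n = min(1.2×20×6×450, 2.4×20×6×450) = 64.8 kN/bolt; interior L_c = 69 − 22 = 47, R_n = 129.6 kN/bolt. φR_n = 0.75 × (2×64.8 + 4×129.6) = 486.0 kN.
Governing: min(663.0, 486.0) = 486.0 kN → bearing.

486.0 kN (bearing governs)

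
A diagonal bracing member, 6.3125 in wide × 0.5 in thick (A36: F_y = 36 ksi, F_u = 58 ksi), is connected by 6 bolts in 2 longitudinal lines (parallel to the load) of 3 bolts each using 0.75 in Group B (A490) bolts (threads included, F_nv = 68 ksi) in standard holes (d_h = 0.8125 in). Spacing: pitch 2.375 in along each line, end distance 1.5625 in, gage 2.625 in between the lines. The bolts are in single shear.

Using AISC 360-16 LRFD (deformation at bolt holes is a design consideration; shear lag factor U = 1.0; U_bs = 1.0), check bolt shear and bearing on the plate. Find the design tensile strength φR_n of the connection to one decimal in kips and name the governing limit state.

Bolt shear: A_b = π(0.75)²/4 = 0.44179 in². φR_n = 0.75 × 68 × 0.44179 × 6 × 1 = 135.2 kips.
Bearing (0.5 in plate, F_u = 58 ksi): end bolts L_c = 1.5625 − 0.8125/2 = 1.15625, R_n = min(1.2×1.15625×0.5×58, 2.4×0.75×0.5×58) = 40.238 kips/bolt; interior L_c = 2.375 − 0.8125 = 1.5625, R_n = 52.2 kips/bolt. φR_n = 0.75 × (2×40.238 + 4×52.2) = 217.0 kips.
Governing: min(135.2, 217.0) = 135.2 kips → bolt shear.

135.2 kips (bolt shear governs)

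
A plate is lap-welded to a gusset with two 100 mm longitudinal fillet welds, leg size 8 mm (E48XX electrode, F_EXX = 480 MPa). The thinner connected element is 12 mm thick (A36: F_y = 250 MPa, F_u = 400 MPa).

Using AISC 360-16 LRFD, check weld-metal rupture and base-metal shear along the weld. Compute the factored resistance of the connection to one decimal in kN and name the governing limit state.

244.3 kN (weld metal governs)

Weld metal: throat = 0.707×8 = 5.656 mm, L = 2×100 = 200 mm. φR_n = 0.75 × 0.6 × 480 × 5.656 × 200 = 244.3 kN.
Base metal shear (12 mm plate): yield φR_n = 1.0×0.6×250×12×200 = 360.0 kN; rupture φR_n = 0.75×0.6×400×12×200 = 432.0 kN; take 360.0 kN (yield).
Governing: min(244.3, 360.0) = 244.3 kN → weld metal.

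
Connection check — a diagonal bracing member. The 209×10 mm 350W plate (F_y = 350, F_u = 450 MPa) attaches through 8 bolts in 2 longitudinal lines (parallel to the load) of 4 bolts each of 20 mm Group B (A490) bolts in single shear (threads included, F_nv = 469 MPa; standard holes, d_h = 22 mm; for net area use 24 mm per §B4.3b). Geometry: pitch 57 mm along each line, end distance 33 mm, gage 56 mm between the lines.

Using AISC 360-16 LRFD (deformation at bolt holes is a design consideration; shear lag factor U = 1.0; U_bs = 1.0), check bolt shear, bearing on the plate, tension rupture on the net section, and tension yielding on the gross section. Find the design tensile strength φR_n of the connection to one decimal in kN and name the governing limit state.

Bolt shear: A_b = π(20)²/4 = 314.16 mm². φR_n = 0.75 × 469 × 314.16 × 8 × 1 = 884.0 kN.
Bearing (10 mm plate, F_u = 450 MPa): end bolts L_c = 33 − 22/2 = 22, R_n = min(1.2×22×10×450, 2.4×20×10×450) = 118.8 kN/bolt; interior L_c = 57 − 22 = 35, R_n = 189 kN/bolt. φR_n = 0.75 × (2×118.8 + 6×189) = 1028.7 kN.
Tension rupture (net): A_n = (209 − 2×24)×10 = 1610 mm² (U = 1.0, A_e = A_n). φR_n = 0.75 × 450 × 1610 = 543.4 kN.
Tension yield (gross): A_g = 209×10 = 2090 mm². φR_n = 0.90 × 350 × 2090 = 658.4 kN.
Governing: min(884.0, 1028.7, 543.4, 658.4) = 543.4 kN → net-section rupture.

543.4 kN (net-section rupture governs)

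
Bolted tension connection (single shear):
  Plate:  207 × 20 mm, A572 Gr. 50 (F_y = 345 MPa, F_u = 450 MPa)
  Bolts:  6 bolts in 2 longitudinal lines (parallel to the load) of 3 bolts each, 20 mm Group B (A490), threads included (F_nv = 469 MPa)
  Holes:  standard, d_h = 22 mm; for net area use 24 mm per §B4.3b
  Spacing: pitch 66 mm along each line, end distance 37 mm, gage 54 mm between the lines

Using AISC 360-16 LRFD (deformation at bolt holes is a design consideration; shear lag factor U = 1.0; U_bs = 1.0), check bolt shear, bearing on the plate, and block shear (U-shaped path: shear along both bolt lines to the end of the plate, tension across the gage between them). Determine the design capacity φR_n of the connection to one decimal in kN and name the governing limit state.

663.0 kN (bolt shear governs)

Bolt shear: A_b = π(20)²/4 = 314.16 mm². φR_n = 0.75 × 469 × 314.16 × 6 × 1 = 663.0 kN.
Bearing (20 mm plate, F_u = 450 MPa): end bolts L_c = 37 − 22/2 = 26, R_n = min(1.2×26×20×450, 2.4×20×20×450) = 280.8 kN/bolt; interior L_c = 66 − 22 = 44, R_n = 432 kN/bolt. φR_n = 0.75 × (2×280.8 + 4×432) = 1717.2 kN.
Block shear: shear path 2×[37+2×66] = 2×169 mm, A_gv = 6760, A_nv = 2×(169 − 2.5×24)×20 = 4360 mm²; tension across gage: (54 − 1×24)×20 = 600 mm². R_n = min(0.6×450×4360, 0.6×345×6760) + 1.0×450×600 = min(1177.2, 1399.3) + 270 = 1447.2 kN. φR_n = 0.75 × 1447.2 = 1085.4 kN.
Governing: min(663.0, 1717.2, 1085.4) = 663.0 kN → bolt shear.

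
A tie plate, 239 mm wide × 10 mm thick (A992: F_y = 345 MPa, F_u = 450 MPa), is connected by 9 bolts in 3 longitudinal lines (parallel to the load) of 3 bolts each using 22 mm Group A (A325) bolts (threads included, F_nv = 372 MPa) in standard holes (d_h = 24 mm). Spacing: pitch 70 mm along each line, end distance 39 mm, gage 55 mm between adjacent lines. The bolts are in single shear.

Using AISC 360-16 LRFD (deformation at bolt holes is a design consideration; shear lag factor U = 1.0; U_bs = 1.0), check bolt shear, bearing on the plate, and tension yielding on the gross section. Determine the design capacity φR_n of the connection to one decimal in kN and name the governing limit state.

742.1 kN (gross-section yield governs)

Bolt shear: A_b = π(22)²/4 = 380.13 mm². φR_n = 0.75 × 372 × 380.13 × 9 × 1 = 954.5 kN.
Bearing (10 mm plate, F_u = 450 MPa): end bolts L_c = 39 − 24/2 = 27, R_n = min(1.2×27×10×450, 2.4×22×10×450) = 145.8 kN/bolt; interior L_c = 70 − 24 = 46, R_n = 237.6 kN/bolt. φR_n = 0.75 × (3×145.8 + 6×237.6) = 1397.3 kN.
Tension yield (gross): A_g = 239×10 = 2390 mm². φR_n = 0.90 × 345 × 2390 = 742.1 kN.
Governing: min(954.5, 1397.3, 742.1) = 742.1 kN → gross-section yield.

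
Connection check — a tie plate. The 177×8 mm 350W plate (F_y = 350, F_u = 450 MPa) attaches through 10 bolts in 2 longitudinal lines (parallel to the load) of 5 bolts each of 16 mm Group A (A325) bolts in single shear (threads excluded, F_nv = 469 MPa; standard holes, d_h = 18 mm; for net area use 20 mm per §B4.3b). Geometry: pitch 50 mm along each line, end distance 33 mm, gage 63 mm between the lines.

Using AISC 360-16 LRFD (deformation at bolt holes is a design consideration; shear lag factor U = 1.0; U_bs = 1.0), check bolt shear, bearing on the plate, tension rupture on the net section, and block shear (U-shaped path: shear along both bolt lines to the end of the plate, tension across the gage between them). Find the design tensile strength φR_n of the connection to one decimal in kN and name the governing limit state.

369.9 kN (net-section rupture governs)

Bolt shear: A_b = π(16)²/4 = 201.06 mm². φR_n = 0.75 × 469 × 201.06 × 10 × 1 = 707.2 kN.
Bearing (8 mm plate, F_u = 450 MPa): end bolts L_c = 33 − 18/2 = 24, R_n = min(1.2×24×8×450, 2.4×16×8×450) = 103.68 kN/bolt; interior L_c = 50 − 18 = 32, R_n = 138.24 kN/bolt. φR_n = 0.75 × (2×103.68 + 8×138.24) = 985.0 kN.
Tension rupture (net): A_n = (177 − 2×20)×8 = 1096 mm² (U = 1.0, A_e = A_n). φR_n = 0.75 × 450 × 1096 = 369.9 kN.
Block shear: shear path 2×[33+4×50] = 2×233 mm, A_gv = 3728, A_nv = 2×(233 − 4.5×20)×8 = 2288 mm²; tension across gage: (63 − 1×20)×8 = 344 mm². R_n = min(0.6×450×2288, 0.6×350×3728) + 1.0×450×344 = min(617.76, 782.88) + 154.8 = 772.56 kN. φR_n = 0.75 × 772.56 = 579.4 kN.
Governing: min(707.2, 985.0, 369.9, 579.4) = 369.9 kN → net-section rupture.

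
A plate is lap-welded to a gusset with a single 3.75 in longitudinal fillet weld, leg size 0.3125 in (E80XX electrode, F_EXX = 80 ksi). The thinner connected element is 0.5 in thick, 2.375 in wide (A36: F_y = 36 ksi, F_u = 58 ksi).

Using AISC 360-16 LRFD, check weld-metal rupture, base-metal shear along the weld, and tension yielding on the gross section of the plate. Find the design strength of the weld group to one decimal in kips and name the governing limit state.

29.8 kips (weld metal governs)

Weld metal: throat = 0.707×0.3125 = 0.22094 in, L = 3.75 in. φR_n = 0.75 × 0.6 × 80 × 0.22094 × 3.75 = 29.8 kips.
Base metal shear (0.5 in plate): yield φR_n = 1.0×0.6×36×0.5×3.75 = 40.5 kips; rupture φR_n = 0.75×0.6×58×0.5×3.75 = 48.9 kips; take 40.5 kips (yield).
Tension yield (gross): A_g = 2.375×0.5 = 1.1875 in². φR_n = 0.90 × 36 × 1.1875 = 38.5 kips.
Governing: min(29.8, 40.5, 38.5) = 29.8 kips → weld metal.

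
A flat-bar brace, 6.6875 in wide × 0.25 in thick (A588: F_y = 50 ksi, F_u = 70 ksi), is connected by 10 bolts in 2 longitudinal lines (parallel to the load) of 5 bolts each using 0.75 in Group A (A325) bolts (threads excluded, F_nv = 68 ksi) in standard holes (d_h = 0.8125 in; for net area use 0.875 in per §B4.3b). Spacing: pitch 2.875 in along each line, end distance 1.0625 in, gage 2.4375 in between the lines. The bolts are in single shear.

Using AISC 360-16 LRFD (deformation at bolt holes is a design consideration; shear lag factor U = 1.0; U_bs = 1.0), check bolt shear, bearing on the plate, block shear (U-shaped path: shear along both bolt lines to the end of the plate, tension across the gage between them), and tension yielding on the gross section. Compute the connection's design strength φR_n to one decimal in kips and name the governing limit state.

75.2 kips (gross-section yield governs)

Bolt shear: A_b = π(0.75)²/4 = 0.44179 in². φR_n = 0.75 × 68 × 0.44179 × 10 × 1 = 225.3 kips.
Bearing (0.25 in plate, F_u = 70 ksi): end bolts L_c = 1.0625 − 0.8125/2 = 0.65625, R_n = min(1.2×0.65625×0.25×70, 2.4×0.75×0.25×70) = 13.781 kips/bolt; interior L_c = 2.875 − 0.8125 = 2.0625, R_n = 31.5 kips/bolt. φR_n = 0.75 × (2×13.781 + 8×31.5) = 209.7 kips.
Block shear: shear path 2×[1.0625+4×2.875] = 2×12.5625 in, A_gv = 6.2813, A_nv = 2×(12.5625 − 4.5×0.875)×0.25 = 4.3125 in²; tension across gage: (2.4375 − 1×0.875)×0.25 = 0.39063 in². R_n = min(0.6×70×4.3125, 0.6×50×6.2813) + 1.0×70×0.39063 = min(181.13, 188.44) + 27.344 = 208.47 kips. φR_n = 0.75 × 208.47 = 156.4 kips.
Tension yield (gross): A_g = 6.6875×0.25 = 1.6719 in². φR_n = 0.90 × 50 × 1.6719 = 75.2 kips.
Governing: min(225.3, 209.7, 156.4, 75.2) = 75.2 kips → gross-section yield.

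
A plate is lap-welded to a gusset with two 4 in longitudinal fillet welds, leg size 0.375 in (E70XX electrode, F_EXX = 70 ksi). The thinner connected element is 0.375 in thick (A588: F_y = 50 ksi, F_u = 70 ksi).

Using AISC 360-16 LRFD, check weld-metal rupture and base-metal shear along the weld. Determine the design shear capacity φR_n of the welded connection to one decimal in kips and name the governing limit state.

Weld metal: throat = 0.707×0.375 = 0.26513 in, L = 2×4 = 8 in. φR_n = 0.75 × 0.6 × 70 × 0.26513 × 8 = 66.8 kips.
Base metal shear (0.375 in plate): yield φR_n = 1.0×0.6×50×0.375×8 = 90.0 kips; rupture φR_n = 0.75×0.6×70×0.375×8 = 94.5 kips; take 90.0 kips (yield).
Governing: min(66.8, 90.0) = 66.8 kips → weld metal.

66.8 kips (weld metal governs)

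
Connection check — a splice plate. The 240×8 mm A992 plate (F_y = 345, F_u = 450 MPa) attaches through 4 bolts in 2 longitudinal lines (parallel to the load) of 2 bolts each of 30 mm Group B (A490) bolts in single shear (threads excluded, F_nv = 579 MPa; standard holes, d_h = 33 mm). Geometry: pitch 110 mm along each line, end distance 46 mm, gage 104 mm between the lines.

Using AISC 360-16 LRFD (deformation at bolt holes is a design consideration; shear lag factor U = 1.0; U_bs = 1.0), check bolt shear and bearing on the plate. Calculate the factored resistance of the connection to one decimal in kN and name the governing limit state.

Bolt shear: A_b = π(30)²/4 = 706.86 mm². φR_n = 0.75 × 579 × 706.86 × 4 × 1 = 1227.8 kN.
Bearing (8 mm plate, F_u = 450 MPa): end bolts L_c = 46 − 33/2 = 29.5, R_n = min(1.2×29.5×8×450, 2.4×30×8×450) = 127.44 kN/bolt; interior L_c = 110 − 33 = 77, R_n = 259.2 kN/bolt. φR_n = 0.75 × (2×127.44 + 2×259.2) = 580.0 kN.
Governing: min(1227.8, 580.0) = 580.0 kN → bearing.

580.0 kN (bearing governs)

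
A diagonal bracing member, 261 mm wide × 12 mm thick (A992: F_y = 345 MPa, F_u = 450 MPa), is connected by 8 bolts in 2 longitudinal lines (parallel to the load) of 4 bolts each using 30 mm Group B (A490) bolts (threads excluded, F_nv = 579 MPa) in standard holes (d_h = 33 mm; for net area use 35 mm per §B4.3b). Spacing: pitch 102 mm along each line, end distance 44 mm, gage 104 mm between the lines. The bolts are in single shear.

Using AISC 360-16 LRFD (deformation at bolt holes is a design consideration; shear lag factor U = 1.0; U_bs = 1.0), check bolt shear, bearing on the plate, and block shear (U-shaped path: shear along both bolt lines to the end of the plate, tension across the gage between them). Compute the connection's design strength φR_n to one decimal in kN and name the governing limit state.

1385.1 kN (block shear governs)

Bolt shear: A_b = π(30)²/4 = 706.86 mm². φR_n = 0.75 × 579 × 706.86 × 8 × 1 = 2455.6 kN.
Bearing (12 mm plate, F_u = 450 MPa): end bolts L_c = 44 − 33/2 = 27.5, R_n = min(1.2×27.5×12×450, 2.4×30×12×450) = 178.2 kN/bolt; interior L_c = 102 − 33 = 69, R_n = 388.8 kN/bolt. φR_n = 0.75 × (2×178.2 + 6×388.8) = 2016.9 kN.
Block shear: shear path 2×[44+3×102] = 2×350 mm, A_gv = 8400, A_nv = 2×(350 − 3.5×35)×12 = 5460 mm²; tension across gage: (104 − 1×35)×12 = 828 mm². R_n = min(0.6×450×5460, 0.6×345×8400) + 1.0×450×828 = min(1474.2, 1738.8) + 372.6 = 1846.8 kN. φR_n = 0.75 × 1846.8 = 1385.1 kN.
Governing: min(2455.6, 2016.9, 1385.1) = 1385.1 kN → block shear.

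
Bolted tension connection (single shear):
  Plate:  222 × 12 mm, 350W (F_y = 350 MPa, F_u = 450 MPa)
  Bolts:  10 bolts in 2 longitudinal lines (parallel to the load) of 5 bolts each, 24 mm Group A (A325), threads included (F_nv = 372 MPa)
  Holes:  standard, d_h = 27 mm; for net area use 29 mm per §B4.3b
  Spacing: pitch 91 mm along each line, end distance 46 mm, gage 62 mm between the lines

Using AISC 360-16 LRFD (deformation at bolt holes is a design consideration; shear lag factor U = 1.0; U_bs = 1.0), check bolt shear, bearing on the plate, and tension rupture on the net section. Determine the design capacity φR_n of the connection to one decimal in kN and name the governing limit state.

664.2 kN (net-section rupture governs)

Bolt shear: A_b = π(24)²/4 = 452.39 mm². φR_n = 0.75 × 372 × 452.39 × 10 × 1 = 1262.2 kN.
Bearing (12 mm plate, F_u = 450 MPa): end bolts L_c = 46 − 27/2 = 32.5, R_n = min(1.2×32.5×12×450, 2.4×24×12×450) = 210.6 kN/bolt; interior L_c = 91 − 27 = 64, R_n = 311.04 kN/bolt. φR_n = 0.75 × (2×210.6 + 8×311.04) = 2182.1 kN.
Tension rupture (net): A_n = (222 − 2×29)×12 = 1968 mm² (U = 1.0, A_e = A_n). φR_n = 0.75 × 450 × 1968 = 664.2 kN.
Governing: min(1262.2, 2182.1, 664.2) = 664.2 kN → net-section rupture.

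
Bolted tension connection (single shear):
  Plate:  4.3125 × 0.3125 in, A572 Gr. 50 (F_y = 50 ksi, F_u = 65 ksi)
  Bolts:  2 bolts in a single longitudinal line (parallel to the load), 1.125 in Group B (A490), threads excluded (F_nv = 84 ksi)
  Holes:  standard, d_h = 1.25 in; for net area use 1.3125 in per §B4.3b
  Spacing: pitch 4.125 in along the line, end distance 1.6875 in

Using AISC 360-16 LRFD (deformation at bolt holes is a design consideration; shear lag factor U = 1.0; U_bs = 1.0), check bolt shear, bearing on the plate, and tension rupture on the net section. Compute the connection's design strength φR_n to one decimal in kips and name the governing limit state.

45.7 kips (net-section rupture governs)

Bolt shear: A_b = π(1.125)²/4 = 0.99402 in². φR_n = 0.75 × 84 × 0.99402 × 2 × 1 = 125.2 kips.
Bearing (0.3125 in plate, F_u = 65 ksi): end bolts L_c = 1.6875 − 1.25/2 = 1.0625, R_n = min(1.2×1.0625×0.3125×65, 2.4×1.125×0.3125×65) = 25.898 kips/bolt; interior L_c = 4.125 − 1.25 = 2.875, R_n = 54.844 kips/bolt. φR_n = 0.75 × (1×25.898 + 1×54.844) = 60.6 kips.
Tension rupture (net): A_n = (4.3125 − 1×1.3125)×0.3125 = 0.9375 in² (U = 1.0, A_e = A_n). φR_n = 0.75 × 65 × 0.9375 = 45.7 kips.
Governing: min(125.2, 60.6, 45.7) = 45.7 kips → net-section rupture.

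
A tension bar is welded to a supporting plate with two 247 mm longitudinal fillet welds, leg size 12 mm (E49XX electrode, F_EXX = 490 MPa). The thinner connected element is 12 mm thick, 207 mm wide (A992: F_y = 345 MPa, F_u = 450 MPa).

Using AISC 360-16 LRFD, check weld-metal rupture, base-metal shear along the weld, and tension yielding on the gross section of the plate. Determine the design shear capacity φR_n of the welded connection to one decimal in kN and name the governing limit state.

771.3 kN (gross-section yield governs)

Weld metal: throat = 0.707×12 = 8.484 mm, L = 2×247 = 494 mm. φR_n = 0.75 × 0.6 × 490 × 8.484 × 494 = 924.1 kN.
Base metal shear (12 mm plate): yield φR_n = 1.0×0.6×345×12×494 = 1227.1 kN; rupture φR_n = 0.75×0.6×450×12×494 = 1200.4 kN; take 1200.4 kN (rupture).
Tension yield (gross): A_g = 207×12 = 2484 mm². φR_n = 0.90 × 345 × 2484 = 771.3 kN.
Governing: min(924.1, 1200.4, 771.3) = 771.3 kN → gross-section yield.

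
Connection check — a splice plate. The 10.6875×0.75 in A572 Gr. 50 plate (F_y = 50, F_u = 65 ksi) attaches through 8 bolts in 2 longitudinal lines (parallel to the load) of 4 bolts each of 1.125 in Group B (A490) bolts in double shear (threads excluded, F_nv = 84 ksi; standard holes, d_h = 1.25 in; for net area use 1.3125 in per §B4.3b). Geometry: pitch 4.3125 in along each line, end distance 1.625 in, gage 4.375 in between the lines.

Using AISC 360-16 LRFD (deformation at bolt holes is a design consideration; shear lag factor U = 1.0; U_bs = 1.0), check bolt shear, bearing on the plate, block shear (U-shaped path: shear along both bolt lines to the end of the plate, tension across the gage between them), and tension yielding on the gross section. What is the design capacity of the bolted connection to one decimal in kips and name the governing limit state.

Bolt shear: A_b = π(1.125)²/4 = 0.99402 in². φR_n = 0.75 × 84 × 0.99402 × 8 × 2 = 1002.0 kips.
Bearing (0.75 in plate, F_u = 65 ksi): end bolts L_c = 1.625 − 1.25/2 = 1, R_n = min(1.2×1×0.75×65, 2.4×1.125×0.75×65) = 58.5 kips/bolt; interior L_c = 4.3125 − 1.25 = 3.0625, R_n = 131.63 kips/bolt. φR_n = 0.75 × (2×58.5 + 6×131.63) = 680.1 kips.
Block shear: shear path 2×[1.625+3×4.3125] = 2×14.5625 in, A_gv = 21.844, A_nv = 2×(14.5625 − 3.5×1.3125)×0.75 = 14.953 in²; tension across gage: (4.375 − 1×1.3125)×0.75 = 2.2969 in². R_n = min(0.6×65×14.953, 0.6×50×21.844) + 1.0×65×2.2969 = min(583.17, 655.32) + 149.3 = 732.47 kips. φR_n = 0.75 × 732.47 = 549.4 kips.
Tension yield (gross): A_g = 10.6875×0.75 = 8.0156 in². φR_n = 0.90 × 50 × 8.0156 = 360.7 kips.
Governing: min(1002.0, 680.1, 549.4, 360.7) = 360.7 kips → gross-section yield.

360.7 kips (gross-section yield governs)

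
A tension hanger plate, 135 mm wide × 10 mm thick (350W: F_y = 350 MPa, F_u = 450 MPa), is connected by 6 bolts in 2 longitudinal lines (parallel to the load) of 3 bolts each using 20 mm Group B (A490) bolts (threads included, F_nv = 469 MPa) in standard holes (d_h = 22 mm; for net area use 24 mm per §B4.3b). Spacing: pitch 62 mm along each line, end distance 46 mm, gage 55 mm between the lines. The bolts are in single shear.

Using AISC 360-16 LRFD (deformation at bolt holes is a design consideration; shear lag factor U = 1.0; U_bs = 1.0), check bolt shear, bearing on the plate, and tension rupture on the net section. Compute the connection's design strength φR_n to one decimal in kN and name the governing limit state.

Bolt shear: A_b = π(20)²/4 = 314.16 mm². φR_n = 0.75 × 469 × 314.16 × 6 × 1 = 663.0 kN.
Bearing (10 mm plate, F_u = 450 MPa): end bolts L_c = 46 − 22/2 = 35, R_n = min(1.2×35×10×450, 2.4×20×10×450) = 189 kN/bolt; interior L_c = 62 − 22 = 40, R_n = 216 kN/bolt. φR_n = 0.75 × (2×189 + 4×216) = 931.5 kN.
Tension rupture (net): A_n = (135 − 2×24)×10 = 870 mm² (U = 1.0, A_e = A_n). φR_n = 0.75 × 450 × 870 = 293.6 kN.
Governing: min(663.0, 931.5, 293.6) = 293.6 kN → net-section rupture.

293.6 kN (net-section rupture governs)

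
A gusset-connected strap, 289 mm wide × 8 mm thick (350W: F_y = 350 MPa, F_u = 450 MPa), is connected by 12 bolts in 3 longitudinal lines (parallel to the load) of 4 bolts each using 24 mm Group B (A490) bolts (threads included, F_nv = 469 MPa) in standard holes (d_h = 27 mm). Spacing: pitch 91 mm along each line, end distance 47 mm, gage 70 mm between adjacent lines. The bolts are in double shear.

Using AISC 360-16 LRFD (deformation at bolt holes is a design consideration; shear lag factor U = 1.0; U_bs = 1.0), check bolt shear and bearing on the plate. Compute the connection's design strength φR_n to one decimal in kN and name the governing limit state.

1725.3 kN (bearing governs)

Bolt shear: A_b = π(24)²/4 = 452.39 mm². φR_n = 0.75 × 469 × 452.39 × 12 × 2 = 3819.1 kN.
Bearing (8 mm plate, F_u = 450 MPa): end bolts L_c = 47 − 27/2 = 33.5, R_n = min(1.2×33.5×8×450, 2.4×24×8×450) = 144.72 kN/bolt; interior L_c = 91 − 27 = 64, R_n = 207.36 kN/bolt. φR_n = 0.75 × (3×144.72 + 9×207.36) = 1725.3 kN.
Governing: min(3819.1, 1725.3) = 1725.3 kN → bearing.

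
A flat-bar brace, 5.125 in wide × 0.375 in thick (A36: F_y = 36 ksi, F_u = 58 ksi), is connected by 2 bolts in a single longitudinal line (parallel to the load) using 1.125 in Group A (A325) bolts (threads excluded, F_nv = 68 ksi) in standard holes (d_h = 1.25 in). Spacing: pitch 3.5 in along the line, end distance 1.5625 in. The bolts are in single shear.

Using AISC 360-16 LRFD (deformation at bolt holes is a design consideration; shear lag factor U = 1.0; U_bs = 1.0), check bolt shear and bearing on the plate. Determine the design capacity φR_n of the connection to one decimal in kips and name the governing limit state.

Bolt shear: A_b = π(1.125)²/4 = 0.99402 in². φR_n = 0.75 × 68 × 0.99402 × 2 × 1 = 101.4 kips.
Bearing (0.375 in plate, F_u = 58 ksi): end bolts L_c = 1.5625 − 1.25/2 = 0.9375, R_n = min(1.2×0.9375×0.375×58, 2.4×1.125×0.375×58) = 24.469 kips/bolt; interior L_c = 3.5 − 1.25 = 2.25, R_n = 58.725 kips/bolt. φR_n = 0.75 × (1×24.469 + 1×58.725) = 62.4 kips.
Governing: min(101.4, 62.4) = 62.4 kips → bearing.

62.4 kips (bearing governs)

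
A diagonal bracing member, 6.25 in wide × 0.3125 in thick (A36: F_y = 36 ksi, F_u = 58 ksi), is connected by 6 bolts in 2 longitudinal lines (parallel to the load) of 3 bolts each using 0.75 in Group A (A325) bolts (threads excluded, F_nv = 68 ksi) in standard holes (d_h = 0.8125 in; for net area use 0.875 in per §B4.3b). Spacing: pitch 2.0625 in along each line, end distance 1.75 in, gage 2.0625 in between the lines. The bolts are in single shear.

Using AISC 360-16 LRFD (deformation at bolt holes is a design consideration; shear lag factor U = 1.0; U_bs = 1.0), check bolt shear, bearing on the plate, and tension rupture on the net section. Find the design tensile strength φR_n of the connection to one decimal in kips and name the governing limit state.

Bolt shear: A_b = π(0.75)²/4 = 0.44179 in². φR_n = 0.75 × 68 × 0.44179 × 6 × 1 = 135.2 kips.
Bearing (0.3125 in plate, F_u = 58 ksi): end bolts L_c = 1.75 − 0.8125/2 = 1.34375, R_n = min(1.2×1.34375×0.3125×58, 2.4×0.75×0.3125×58) = 29.227 kips/bolt; interior L_c = 2.0625 − 0.8125 = 1.25, R_n = 27.188 kips/bolt. φR_n = 0.75 × (2×29.227 + 4×27.188) = 125.4 kips.
Tension rupture (net): A_n = (6.25 − 2×0.875)×0.3125 = 1.4063 in² (U = 1.0, A_e = A_n). φR_n = 0.75 × 58 × 1.4063 = 61.2 kips.
Governing: min(135.2, 125.4, 61.2) = 61.2 kips → net-section rupture.

61.2 kips (net-section rupture governs)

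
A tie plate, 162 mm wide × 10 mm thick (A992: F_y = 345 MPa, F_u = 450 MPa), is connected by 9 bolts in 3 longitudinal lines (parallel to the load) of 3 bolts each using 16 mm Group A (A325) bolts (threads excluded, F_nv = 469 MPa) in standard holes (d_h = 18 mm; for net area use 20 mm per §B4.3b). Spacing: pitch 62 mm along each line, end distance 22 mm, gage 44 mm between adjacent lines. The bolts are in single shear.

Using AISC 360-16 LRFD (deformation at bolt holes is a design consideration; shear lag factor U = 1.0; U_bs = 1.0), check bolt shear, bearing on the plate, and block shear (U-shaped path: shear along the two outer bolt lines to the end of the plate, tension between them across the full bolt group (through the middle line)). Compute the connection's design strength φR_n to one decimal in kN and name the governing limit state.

550.8 kN (block shear governs)

Bolt shear: A_b = π(16)²/4 = 201.06 mm². φR_n = 0.75 × 469 × 201.06 × 9 × 1 = 636.5 kN.
Bearing (10 mm plate, F_u = 450 MPa): end bolts L_c = 22 − 18/2 = 13, R_n = min(1.2×13×10×450, 2.4×16×10×450) = 70.2 kN/bolt; interior L_c = 62 − 18 = 44, R_n = 172.8 kN/bolt. φR_n = 0.75 × (3×70.2 + 6×172.8) = 935.6 kN.
Block shear: shear path 2×[22+2×62] = 2×146 mm, A_gv = 2920, A_nv = 2×(146 − 2.5×20)×10 = 1920 mm²; tension across gage: (88 − 2×20)×10 = 480 mm². R_n = min(0.6×450×1920, 0.6×345×2920) + 1.0×450×480 = min(518.4, 604.44) + 216 = 734.4 kN. φR_n = 0.75 × 734.4 = 550.8 kN.
Governing: min(636.5, 935.6, 550.8) = 550.8 kN → block shear.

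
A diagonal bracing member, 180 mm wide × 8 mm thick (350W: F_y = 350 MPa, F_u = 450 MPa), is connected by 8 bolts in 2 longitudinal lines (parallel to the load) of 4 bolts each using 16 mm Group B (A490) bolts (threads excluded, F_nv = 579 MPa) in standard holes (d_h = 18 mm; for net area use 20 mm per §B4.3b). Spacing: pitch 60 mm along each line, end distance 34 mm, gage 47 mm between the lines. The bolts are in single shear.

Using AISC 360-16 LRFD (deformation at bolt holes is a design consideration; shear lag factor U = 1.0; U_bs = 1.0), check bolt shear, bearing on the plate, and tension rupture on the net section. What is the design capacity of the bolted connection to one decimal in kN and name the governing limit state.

378.0 kN (net-section rupture governs)

Bolt shear: A_b = π(16)²/4 = 201.06 mm². φR_n = 0.75 × 579 × 201.06 × 8 × 1 = 698.5 kN.
Bearing (8 mm plate, F_u = 450 MPa): end bolts L_c = 34 − 18/2 = 25, R_n = min(1.2×25×8×450, 2.4×16×8×450) = 108 kN/bolt; interior L_c = 60 − 18 = 42, R_n = 138.24 kN/bolt. φR_n = 0.75 × (2×108 + 6×138.24) = 784.1 kN.
Tension rupture (net): A_n = (180 − 2×20)×8 = 1120 mm² (U = 1.0, A_e = A_n). φR_n = 0.75 × 450 × 1120 = 378.0 kN.
Governing: min(698.5, 784.1, 378.0) = 378.0 kN → net-section rupture.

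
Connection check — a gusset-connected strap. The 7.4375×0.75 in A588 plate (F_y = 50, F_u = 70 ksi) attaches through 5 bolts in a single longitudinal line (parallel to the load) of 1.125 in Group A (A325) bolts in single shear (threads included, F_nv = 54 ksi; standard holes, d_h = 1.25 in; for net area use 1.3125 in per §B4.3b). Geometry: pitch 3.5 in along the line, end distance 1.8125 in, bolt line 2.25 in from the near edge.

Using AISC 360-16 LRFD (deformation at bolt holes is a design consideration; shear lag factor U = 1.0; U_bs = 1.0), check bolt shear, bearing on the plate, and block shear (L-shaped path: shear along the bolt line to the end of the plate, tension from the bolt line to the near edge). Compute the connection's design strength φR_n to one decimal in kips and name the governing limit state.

201.3 kips (bolt shear governs)

Bolt shear: A_b = π(1.125)²/4 = 0.99402 in². φR_n = 0.75 × 54 × 0.99402 × 5 × 1 = 201.3 kips.
Bearing (0.75 in plate, F_u = 70 ksi): end bolts L_c = 1.8125 − 1.25/2 = 1.1875, R_n = min(1.2×1.1875×0.75×70, 2.4×1.125×0.75×70) = 74.813 kips/bolt; interior L_c = 3.5 − 1.25 = 2.25, R_n = 141.75 kips/bolt. φR_n = 0.75 × (1×74.813 + 4×141.75) = 481.4 kips.
Block shear: shear path 1×[1.8125+4×3.5] = 1×15.8125 in, A_gv = 11.859, A_nv = 1×(15.8125 − 4.5×1.3125)×0.75 = 7.4297 in²; tension to near edge: (2.25 − 0.5×1.3125)×0.75 = 1.1953 in². R_n = min(0.6×70×7.4297, 0.6×50×11.859) + 1.0×70×1.1953 = min(312.05, 355.77) + 83.671 = 395.72 kips. φR_n = 0.75 × 395.72 = 296.8 kips.
Governing: min(201.3, 481.4, 296.8) = 201.3 kips → bolt shear.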